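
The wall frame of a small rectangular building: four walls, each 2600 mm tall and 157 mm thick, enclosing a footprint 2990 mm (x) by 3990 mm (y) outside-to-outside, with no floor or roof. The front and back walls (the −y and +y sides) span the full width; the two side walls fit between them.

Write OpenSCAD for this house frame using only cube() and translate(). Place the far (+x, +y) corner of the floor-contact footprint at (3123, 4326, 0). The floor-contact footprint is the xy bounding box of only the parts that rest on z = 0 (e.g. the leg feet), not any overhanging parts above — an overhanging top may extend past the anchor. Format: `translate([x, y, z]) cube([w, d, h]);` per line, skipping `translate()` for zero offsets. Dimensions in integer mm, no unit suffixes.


translate([133, 336, 0]) cube([2990, 157, 2600]);
translate([133, 4169, 0]) cube([2990, 157, 2600]);
translate([133, 493, 0]) cube([157, 3676, 2600]);
translate([2966, 493, 0]) cube([157, 3676, 2600]);


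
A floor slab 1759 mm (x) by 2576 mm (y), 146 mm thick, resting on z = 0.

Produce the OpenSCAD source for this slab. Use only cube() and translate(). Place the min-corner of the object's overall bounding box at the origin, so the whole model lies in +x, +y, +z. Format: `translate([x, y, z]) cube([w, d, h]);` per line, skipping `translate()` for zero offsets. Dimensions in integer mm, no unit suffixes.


cube([1759, 2576, 146]);


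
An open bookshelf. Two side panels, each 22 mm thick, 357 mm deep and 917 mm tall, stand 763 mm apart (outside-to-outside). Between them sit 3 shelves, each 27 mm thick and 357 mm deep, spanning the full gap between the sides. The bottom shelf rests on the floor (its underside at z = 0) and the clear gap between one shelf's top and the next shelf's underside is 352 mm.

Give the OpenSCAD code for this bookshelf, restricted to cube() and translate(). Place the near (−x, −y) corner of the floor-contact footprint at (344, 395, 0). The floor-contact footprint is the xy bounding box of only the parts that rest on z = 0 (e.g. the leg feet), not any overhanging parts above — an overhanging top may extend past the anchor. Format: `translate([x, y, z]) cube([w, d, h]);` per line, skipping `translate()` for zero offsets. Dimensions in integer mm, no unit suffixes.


translate([344, 395, 0]) cube([22, 357, 917]);
translate([1085, 395, 0]) cube([22, 357, 917]);
translate([366, 395, 0]) cube([719, 357, 27]);
translate([366, 395, 379]) cube([719, 357, 27]);
translate([366, 395, 758]) cube([719, 357, 27]);


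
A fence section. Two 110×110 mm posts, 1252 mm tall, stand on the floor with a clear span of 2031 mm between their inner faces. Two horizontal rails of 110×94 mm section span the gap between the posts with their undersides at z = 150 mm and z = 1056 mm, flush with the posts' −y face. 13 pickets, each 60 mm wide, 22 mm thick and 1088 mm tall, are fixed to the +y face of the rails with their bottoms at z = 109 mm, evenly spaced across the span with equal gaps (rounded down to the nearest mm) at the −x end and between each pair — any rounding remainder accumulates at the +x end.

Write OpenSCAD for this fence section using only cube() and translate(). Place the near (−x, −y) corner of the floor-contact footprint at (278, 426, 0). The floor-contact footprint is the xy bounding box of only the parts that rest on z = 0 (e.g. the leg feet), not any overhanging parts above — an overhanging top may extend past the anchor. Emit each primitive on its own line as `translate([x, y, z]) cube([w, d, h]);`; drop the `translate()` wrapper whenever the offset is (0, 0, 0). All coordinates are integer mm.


translate([278, 426, 0]) cube([110, 110, 1252]);
translate([2419, 426, 0]) cube([110, 110, 1252]);
translate([388, 426, 150]) cube([2031, 110, 94]);
translate([388, 426, 1056]) cube([2031, 110, 94]);
translate([477, 536, 109]) cube([60, 22, 1088]);
translate([626, 536, 109]) cube([60, 22, 1088]);
translate([775, 536, 109]) cube([60, 22, 1088]);
translate([924, 536, 109]) cube([60, 22, 1088]);
translate([1073, 536, 109]) cube([60, 22, 1088]);
translate([1222, 536, 109]) cube([60, 22, 1088]);
translate([1371, 536, 109]) cube([60, 22, 1088]);
translate([1520, 536, 109]) cube([60, 22, 1088]);
translate([1669, 536, 109]) cube([60, 22, 1088]);
translate([1818, 536, 109]) cube([60, 22, 1088]);
translate([1967, 536, 109]) cube([60, 22, 1088]);
translate([2116, 536, 109]) cube([60, 22, 1088]);
translate([2265, 536, 109]) cube([60, 22, 1088]);


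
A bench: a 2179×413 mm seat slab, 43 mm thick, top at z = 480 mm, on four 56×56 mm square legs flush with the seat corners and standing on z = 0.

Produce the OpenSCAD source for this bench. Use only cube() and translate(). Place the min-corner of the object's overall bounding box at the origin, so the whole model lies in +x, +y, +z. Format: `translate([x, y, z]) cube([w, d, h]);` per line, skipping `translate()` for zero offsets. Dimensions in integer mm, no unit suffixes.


translate([0, 0, 437]) cube([2179, 413, 43]);
cube([56, 56, 437]);
translate([0, 357, 0]) cube([56, 56, 437]);
translate([2123, 0, 0]) cube([56, 56, 437]);
translate([2123, 357, 0]) cube([56, 56, 437]);


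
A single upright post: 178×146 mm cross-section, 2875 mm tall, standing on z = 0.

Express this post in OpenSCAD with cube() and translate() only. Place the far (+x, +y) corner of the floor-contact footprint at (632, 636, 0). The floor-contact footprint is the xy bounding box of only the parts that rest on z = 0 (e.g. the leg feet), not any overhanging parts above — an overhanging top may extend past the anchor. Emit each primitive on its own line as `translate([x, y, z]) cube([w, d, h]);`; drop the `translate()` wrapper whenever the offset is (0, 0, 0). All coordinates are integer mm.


translate([454, 490, 0]) cube([178, 146, 2875]);


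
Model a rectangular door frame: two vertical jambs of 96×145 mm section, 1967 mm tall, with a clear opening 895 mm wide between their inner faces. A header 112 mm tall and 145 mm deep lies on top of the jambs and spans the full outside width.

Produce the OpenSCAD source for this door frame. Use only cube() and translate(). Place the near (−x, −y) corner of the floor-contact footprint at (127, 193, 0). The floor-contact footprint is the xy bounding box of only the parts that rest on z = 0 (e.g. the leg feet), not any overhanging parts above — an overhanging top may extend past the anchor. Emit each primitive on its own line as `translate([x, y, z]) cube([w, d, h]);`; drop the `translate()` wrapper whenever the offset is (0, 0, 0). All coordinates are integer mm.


translate([127, 193, 0]) cube([96, 145, 1967]);
translate([1118, 193, 0]) cube([96, 145, 1967]);
translate([127, 193, 1967]) cube([1087, 145, 112]);


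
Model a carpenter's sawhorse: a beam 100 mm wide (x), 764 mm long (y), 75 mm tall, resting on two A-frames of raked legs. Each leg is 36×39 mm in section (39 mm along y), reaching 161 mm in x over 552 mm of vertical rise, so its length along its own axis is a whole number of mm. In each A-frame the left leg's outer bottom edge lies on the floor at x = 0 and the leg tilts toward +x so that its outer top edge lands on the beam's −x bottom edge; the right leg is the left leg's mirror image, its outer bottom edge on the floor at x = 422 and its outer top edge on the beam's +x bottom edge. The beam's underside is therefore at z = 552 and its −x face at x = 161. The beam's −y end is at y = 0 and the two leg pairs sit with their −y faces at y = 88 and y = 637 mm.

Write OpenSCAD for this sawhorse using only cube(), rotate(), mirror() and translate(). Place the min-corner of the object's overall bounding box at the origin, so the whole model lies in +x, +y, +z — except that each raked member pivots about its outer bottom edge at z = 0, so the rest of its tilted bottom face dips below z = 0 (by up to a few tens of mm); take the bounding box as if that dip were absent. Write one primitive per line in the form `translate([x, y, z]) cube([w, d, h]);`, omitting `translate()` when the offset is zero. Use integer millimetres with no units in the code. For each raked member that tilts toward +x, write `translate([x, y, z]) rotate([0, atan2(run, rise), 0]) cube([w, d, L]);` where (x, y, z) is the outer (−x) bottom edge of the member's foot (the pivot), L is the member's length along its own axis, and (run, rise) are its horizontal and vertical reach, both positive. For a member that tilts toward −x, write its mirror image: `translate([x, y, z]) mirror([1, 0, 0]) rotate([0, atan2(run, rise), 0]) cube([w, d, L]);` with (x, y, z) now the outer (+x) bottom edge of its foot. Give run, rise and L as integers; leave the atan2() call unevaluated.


// leg length = √(161² + 552²) = 575
// right-leg outer foot x = 2·161 + 100 = 422
// beam min-corner = (161, 0, 552)
translate([161, 0, 552]) cube([100, 764, 75]);
translate([0, 88, 0]) rotate([0, atan2(161, 552), 0]) cube([36, 39, 575]);
translate([422, 88, 0]) mirror([1, 0, 0]) rotate([0, atan2(161, 552), 0]) cube([36, 39, 575]);
translate([0, 637, 0]) rotate([0, atan2(161, 552), 0]) cube([36, 39, 575]);
translate([422, 637, 0]) mirror([1, 0, 0]) rotate([0, atan2(161, 552), 0]) cube([36, 39, 575]);


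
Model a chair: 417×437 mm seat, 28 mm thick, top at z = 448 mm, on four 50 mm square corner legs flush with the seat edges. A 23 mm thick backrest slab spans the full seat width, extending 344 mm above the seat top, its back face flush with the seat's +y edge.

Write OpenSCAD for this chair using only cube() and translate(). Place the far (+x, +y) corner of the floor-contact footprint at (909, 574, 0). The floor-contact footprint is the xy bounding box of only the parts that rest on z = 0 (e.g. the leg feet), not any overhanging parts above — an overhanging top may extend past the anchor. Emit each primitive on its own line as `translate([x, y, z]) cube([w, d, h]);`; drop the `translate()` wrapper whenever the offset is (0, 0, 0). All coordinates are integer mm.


// leg_h = 448 - 28 = 420
translate([492, 137, 420]) cube([417, 437, 28]);
translate([492, 137, 0]) cube([50, 50, 420]);
translate([859, 137, 0]) cube([50, 50, 420]);
translate([492, 524, 0]) cube([50, 50, 420]);
translate([859, 524, 0]) cube([50, 50, 420]);
translate([492, 551, 448]) cube([417, 23, 344]);


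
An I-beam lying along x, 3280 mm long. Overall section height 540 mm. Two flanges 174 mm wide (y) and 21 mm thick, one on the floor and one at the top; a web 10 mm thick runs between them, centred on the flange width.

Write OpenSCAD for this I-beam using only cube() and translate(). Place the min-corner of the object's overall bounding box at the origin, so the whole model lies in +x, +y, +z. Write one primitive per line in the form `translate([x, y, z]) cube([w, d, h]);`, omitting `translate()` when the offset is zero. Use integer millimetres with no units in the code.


cube([3280, 174, 21]);
translate([0, 82, 21]) cube([3280, 10, 498]);
translate([0, 0, 519]) cube([3280, 174, 21]);


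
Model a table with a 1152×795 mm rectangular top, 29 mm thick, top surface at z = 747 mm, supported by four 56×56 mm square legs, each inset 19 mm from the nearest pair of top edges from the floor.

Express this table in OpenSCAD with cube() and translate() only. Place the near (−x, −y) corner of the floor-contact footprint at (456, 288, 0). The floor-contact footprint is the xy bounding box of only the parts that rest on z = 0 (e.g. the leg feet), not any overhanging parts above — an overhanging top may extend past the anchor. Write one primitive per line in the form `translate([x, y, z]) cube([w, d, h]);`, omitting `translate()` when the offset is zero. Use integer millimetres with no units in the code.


translate([437, 269, 718]) cube([1152, 795, 29]);
translate([456, 288, 0]) cube([56, 56, 718]);
translate([1514, 288, 0]) cube([56, 56, 718]);
translate([456, 989, 0]) cube([56, 56, 718]);
translate([1514, 989, 0]) cube([56, 56, 718]);


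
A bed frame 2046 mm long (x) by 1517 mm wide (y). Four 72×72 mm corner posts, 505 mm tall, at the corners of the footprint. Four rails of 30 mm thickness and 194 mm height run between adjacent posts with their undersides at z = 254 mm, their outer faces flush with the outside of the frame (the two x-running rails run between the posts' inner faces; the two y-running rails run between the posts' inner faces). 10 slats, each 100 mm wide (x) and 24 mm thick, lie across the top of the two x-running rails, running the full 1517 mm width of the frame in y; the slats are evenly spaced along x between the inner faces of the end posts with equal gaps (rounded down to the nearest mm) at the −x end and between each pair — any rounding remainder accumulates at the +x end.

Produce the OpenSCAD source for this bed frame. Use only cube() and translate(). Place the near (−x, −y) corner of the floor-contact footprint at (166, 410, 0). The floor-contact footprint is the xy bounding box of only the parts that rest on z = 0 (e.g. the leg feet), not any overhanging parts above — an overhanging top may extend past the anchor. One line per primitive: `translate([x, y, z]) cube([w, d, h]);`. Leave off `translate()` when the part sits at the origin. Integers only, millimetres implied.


// slat z = rail_z + rail_h = 254 + 194 = 448
// slat gap = ⌊(1902 − 10·100) / 11⌋ = 82
translate([166, 410, 0]) cube([72, 72, 505]);
translate([166, 1855, 0]) cube([72, 72, 505]);
translate([2140, 410, 0]) cube([72, 72, 505]);
translate([2140, 1855, 0]) cube([72, 72, 505]);
translate([238, 410, 254]) cube([1902, 30, 194]);
translate([238, 1897, 254]) cube([1902, 30, 194]);
translate([166, 482, 254]) cube([30, 1373, 194]);
translate([2182, 482, 254]) cube([30, 1373, 194]);
translate([320, 410, 448]) cube([100, 1517, 24]);
translate([502, 410, 448]) cube([100, 1517, 24]);
translate([684, 410, 448]) cube([100, 1517, 24]);
translate([866, 410, 448]) cube([100, 1517, 24]);
translate([1048, 410, 448]) cube([100, 1517, 24]);
translate([1230, 410, 448]) cube([100, 1517, 24]);
translate([1412, 410, 448]) cube([100, 1517, 24]);
translate([1594, 410, 448]) cube([100, 1517, 24]);
translate([1776, 410, 448]) cube([100, 1517, 24]);
translate([1958, 410, 448]) cube([100, 1517, 24]);


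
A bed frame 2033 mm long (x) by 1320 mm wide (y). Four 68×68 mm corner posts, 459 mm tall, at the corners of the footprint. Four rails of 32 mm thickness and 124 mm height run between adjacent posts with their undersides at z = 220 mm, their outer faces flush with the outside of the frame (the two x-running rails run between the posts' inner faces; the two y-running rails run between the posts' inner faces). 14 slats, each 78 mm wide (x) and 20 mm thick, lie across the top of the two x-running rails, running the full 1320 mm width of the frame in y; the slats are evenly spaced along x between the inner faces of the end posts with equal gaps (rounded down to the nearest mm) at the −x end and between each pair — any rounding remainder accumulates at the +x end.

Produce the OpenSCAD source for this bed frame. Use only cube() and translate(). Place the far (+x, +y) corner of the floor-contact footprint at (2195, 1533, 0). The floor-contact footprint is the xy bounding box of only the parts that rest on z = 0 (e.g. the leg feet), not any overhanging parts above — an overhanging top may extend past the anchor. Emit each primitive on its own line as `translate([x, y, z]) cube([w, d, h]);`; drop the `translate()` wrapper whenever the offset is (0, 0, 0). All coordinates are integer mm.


translate([162, 213, 0]) cube([68, 68, 459]);
translate([162, 1465, 0]) cube([68, 68, 459]);
translate([2127, 213, 0]) cube([68, 68, 459]);
translate([2127, 1465, 0]) cube([68, 68, 459]);
translate([230, 213, 220]) cube([1897, 32, 124]);
translate([230, 1501, 220]) cube([1897, 32, 124]);
translate([162, 281, 220]) cube([32, 1184, 124]);
translate([2163, 281, 220]) cube([32, 1184, 124]);
translate([283, 213, 344]) cube([78, 1320, 20]);
translate([414, 213, 344]) cube([78, 1320, 20]);
translate([545, 213, 344]) cube([78, 1320, 20]);
translate([676, 213, 344]) cube([78, 1320, 20]);
translate([807, 213, 344]) cube([78, 1320, 20]);
translate([938, 213, 344]) cube([78, 1320, 20]);
translate([1069, 213, 344]) cube([78, 1320, 20]);
translate([1200, 213, 344]) cube([78, 1320, 20]);
translate([1331, 213, 344]) cube([78, 1320, 20]);
translate([1462, 213, 344]) cube([78, 1320, 20]);
translate([1593, 213, 344]) cube([78, 1320, 20]);
translate([1724, 213, 344]) cube([78, 1320, 20]);
translate([1855, 213, 344]) cube([78, 1320, 20]);
translate([1986, 213, 344]) cube([78, 1320, 20]);


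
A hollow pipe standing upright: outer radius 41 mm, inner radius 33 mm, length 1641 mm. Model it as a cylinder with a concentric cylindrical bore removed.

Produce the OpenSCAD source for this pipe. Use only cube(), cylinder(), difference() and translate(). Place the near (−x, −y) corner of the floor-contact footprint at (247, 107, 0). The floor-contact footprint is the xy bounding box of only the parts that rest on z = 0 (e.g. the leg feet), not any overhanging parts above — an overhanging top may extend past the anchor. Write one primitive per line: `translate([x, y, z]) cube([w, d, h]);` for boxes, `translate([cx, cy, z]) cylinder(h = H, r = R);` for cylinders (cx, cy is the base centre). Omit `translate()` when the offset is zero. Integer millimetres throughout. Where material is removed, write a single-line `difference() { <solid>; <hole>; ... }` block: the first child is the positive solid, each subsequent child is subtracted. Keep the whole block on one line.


difference() { translate([288, 148, 0]) cylinder(h = 1641, r = 41); translate([288, 148, 0]) cylinder(h = 1641, r = 33); }


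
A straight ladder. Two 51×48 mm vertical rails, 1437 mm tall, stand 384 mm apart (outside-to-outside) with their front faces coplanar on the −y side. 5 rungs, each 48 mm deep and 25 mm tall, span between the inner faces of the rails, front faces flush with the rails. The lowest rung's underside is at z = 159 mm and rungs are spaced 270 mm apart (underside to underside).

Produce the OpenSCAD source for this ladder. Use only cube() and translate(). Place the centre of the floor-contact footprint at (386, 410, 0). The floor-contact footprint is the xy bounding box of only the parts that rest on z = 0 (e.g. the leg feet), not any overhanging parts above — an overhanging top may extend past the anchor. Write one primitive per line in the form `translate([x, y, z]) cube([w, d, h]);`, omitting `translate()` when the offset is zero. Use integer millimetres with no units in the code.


translate([194, 386, 0]) cube([51, 48, 1437]);
translate([527, 386, 0]) cube([51, 48, 1437]);
translate([245, 386, 159]) cube([282, 48, 25]);
translate([245, 386, 429]) cube([282, 48, 25]);
translate([245, 386, 699]) cube([282, 48, 25]);
translate([245, 386, 969]) cube([282, 48, 25]);
translate([245, 386, 1239]) cube([282, 48, 25]);


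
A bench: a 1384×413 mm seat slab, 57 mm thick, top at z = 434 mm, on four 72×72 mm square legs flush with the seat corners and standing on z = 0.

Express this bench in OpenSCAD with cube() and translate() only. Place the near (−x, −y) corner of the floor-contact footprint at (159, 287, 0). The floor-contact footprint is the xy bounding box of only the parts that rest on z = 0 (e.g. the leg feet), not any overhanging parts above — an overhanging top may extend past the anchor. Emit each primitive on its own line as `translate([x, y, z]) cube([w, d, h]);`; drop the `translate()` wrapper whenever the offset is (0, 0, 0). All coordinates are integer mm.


translate([159, 287, 377]) cube([1384, 413, 57]);
translate([159, 287, 0]) cube([72, 72, 377]);
translate([159, 628, 0]) cube([72, 72, 377]);
translate([1471, 287, 0]) cube([72, 72, 377]);
translate([1471, 628, 0]) cube([72, 72, 377]);


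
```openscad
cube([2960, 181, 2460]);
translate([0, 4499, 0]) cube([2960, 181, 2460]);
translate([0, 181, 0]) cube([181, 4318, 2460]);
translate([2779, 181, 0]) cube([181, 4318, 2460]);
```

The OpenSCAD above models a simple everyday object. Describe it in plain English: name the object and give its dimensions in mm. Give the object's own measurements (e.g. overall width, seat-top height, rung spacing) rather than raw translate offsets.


The wall frame of a small rectangular building: four walls, each 2460 mm tall and 181 mm thick, enclosing a footprint 2960 mm (x) by 4680 mm (y) outside-to-outside, with no floor or roof. The front and back walls (the −y and +y sides) span the full width; the two side walls fit between them.


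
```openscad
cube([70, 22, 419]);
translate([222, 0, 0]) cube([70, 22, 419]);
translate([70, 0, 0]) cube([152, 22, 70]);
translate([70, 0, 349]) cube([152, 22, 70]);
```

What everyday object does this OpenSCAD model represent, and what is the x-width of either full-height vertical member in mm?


A picture frame. The border width is 70 mm.

Four thin pieces enclosing a rectangular opening — a picture frame. The two full-height stiles are 419 mm tall; the top rail sits at z = 349 and is 70 mm tall, so the border above the opening is 419 − 349 = 70 mm, matching the stile x-width.


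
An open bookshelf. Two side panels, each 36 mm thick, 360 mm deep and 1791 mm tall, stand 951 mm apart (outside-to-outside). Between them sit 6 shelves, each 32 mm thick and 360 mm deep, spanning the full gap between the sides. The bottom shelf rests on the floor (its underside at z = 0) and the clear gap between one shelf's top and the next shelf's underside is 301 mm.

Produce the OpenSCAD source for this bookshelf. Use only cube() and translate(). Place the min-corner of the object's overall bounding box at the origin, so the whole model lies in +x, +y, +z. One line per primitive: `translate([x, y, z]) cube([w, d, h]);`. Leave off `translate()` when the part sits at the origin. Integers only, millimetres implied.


cube([36, 360, 1791]);
translate([915, 0, 0]) cube([36, 360, 1791]);
translate([36, 0, 0]) cube([879, 360, 32]);
translate([36, 0, 333]) cube([879, 360, 32]);
translate([36, 0, 666]) cube([879, 360, 32]);
translate([36, 0, 999]) cube([879, 360, 32]);
translate([36, 0, 1332]) cube([879, 360, 32]);
translate([36, 0, 1665]) cube([879, 360, 32]);


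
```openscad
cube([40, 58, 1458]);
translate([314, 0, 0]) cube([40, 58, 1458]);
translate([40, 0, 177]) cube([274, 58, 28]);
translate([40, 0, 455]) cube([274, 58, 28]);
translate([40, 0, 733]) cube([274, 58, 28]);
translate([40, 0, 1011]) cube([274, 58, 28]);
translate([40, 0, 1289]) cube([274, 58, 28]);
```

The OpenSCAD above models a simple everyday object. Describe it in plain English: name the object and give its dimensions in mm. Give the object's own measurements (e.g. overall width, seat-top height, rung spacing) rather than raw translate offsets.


A straight ladder. Two 40×58 mm vertical rails, 1458 mm tall, stand 354 mm apart (outside-to-outside) with their front faces coplanar on the −y side. 5 rungs, each 58 mm deep and 28 mm tall, span between the inner faces of the rails, front faces flush with the rails. The lowest rung's underside is at z = 177 mm and rungs are spaced 278 mm apart (underside to underside).


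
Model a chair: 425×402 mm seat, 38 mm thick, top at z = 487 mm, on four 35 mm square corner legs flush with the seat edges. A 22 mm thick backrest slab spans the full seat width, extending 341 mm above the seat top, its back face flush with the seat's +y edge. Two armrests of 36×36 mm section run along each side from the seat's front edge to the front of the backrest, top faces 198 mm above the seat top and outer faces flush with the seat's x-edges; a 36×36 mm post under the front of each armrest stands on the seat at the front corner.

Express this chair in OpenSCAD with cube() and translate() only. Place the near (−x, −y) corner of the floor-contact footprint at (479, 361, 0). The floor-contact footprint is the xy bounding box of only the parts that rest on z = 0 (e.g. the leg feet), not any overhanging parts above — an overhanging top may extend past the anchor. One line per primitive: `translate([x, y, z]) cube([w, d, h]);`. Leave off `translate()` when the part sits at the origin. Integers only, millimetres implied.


translate([479, 361, 449]) cube([425, 402, 38]);
translate([479, 361, 0]) cube([35, 35, 449]);
translate([869, 361, 0]) cube([35, 35, 449]);
translate([479, 728, 0]) cube([35, 35, 449]);
translate([869, 728, 0]) cube([35, 35, 449]);
translate([479, 741, 487]) cube([425, 22, 341]);
translate([479, 361, 649]) cube([36, 380, 36]);
translate([868, 361, 649]) cube([36, 380, 36]);
translate([479, 361, 487]) cube([36, 36, 162]);
translate([868, 361, 487]) cube([36, 36, 162]);


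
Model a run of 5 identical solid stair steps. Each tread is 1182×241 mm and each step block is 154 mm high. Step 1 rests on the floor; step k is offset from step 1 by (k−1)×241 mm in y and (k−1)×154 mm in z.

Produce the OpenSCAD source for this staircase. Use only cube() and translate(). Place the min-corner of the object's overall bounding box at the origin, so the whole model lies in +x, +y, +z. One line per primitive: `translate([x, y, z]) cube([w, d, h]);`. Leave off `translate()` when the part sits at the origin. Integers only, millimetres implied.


cube([1182, 241, 154]);
translate([0, 241, 154]) cube([1182, 241, 154]);
translate([0, 482, 308]) cube([1182, 241, 154]);
translate([0, 723, 462]) cube([1182, 241, 154]);
translate([0, 964, 616]) cube([1182, 241, 154]);


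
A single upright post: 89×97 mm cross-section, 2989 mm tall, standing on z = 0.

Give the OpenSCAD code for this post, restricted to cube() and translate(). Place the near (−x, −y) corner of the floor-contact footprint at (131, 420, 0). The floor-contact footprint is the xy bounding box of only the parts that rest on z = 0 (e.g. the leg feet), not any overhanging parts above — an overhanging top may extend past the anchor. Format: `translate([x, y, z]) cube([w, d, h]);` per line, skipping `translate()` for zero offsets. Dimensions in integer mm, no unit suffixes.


translate([131, 420, 0]) cube([89, 97, 2989]);


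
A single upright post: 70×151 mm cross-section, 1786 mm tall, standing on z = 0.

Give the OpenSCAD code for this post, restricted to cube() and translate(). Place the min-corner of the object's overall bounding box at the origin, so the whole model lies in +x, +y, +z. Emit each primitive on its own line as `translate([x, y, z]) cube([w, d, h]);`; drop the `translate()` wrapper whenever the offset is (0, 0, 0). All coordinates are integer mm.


cube([70, 151, 1786]);


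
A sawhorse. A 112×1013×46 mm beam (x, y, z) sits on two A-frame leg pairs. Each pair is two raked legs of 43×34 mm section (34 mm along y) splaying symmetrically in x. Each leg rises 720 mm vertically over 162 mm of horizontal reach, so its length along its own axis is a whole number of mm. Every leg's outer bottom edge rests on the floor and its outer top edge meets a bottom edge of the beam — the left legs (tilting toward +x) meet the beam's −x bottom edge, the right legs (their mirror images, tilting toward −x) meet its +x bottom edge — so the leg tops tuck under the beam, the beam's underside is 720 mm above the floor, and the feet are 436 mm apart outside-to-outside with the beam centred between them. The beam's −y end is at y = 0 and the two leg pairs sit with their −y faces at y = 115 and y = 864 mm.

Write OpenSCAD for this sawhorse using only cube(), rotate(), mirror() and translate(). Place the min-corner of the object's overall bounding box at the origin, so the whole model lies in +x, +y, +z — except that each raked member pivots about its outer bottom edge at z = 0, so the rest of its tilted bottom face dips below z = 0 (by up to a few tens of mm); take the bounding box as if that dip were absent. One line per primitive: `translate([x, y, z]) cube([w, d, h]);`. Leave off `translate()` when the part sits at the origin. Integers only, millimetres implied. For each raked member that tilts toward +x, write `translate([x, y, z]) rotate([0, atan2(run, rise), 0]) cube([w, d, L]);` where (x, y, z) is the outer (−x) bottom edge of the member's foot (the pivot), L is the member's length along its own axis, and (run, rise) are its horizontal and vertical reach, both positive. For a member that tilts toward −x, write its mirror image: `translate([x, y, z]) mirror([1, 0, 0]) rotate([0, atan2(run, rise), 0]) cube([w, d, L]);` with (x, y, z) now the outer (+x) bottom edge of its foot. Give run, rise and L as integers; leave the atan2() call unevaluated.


// leg length = √(162² + 720²) = 738
// right-leg outer foot x = 2·162 + 112 = 436
// beam min-corner = (162, 0, 720)
translate([162, 0, 720]) cube([112, 1013, 46]);
translate([0, 115, 0]) rotate([0, atan2(162, 720), 0]) cube([43, 34, 738]);
translate([436, 115, 0]) mirror([1, 0, 0]) rotate([0, atan2(162, 720), 0]) cube([43, 34, 738]);
translate([0, 864, 0]) rotate([0, atan2(162, 720), 0]) cube([43, 34, 738]);
translate([436, 864, 0]) mirror([1, 0, 0]) rotate([0, atan2(162, 720), 0]) cube([43, 34, 738]);


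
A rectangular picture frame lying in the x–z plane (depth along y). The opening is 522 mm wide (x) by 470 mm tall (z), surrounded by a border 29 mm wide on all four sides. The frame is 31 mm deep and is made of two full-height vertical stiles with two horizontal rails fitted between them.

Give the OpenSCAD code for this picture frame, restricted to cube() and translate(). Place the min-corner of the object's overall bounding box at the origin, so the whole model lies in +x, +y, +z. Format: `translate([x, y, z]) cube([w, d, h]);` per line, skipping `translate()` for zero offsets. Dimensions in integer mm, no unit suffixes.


cube([29, 31, 528]);
translate([551, 0, 0]) cube([29, 31, 528]);
translate([29, 0, 0]) cube([522, 31, 29]);
translate([29, 0, 499]) cube([522, 31, 29]);


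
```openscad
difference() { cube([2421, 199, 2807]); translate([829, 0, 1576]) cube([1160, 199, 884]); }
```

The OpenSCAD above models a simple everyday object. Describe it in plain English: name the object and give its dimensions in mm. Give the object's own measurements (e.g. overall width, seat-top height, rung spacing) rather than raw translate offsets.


A wall 2421 mm long (x), 199 mm thick (y), 2807 mm tall, with a rectangular window opening cut through it. The opening is 1160 mm wide and 884 mm tall; its sill is at z = 1576 mm and its near (−x) edge is 829 mm from the wall's −x end. The opening passes through the full wall thickness.


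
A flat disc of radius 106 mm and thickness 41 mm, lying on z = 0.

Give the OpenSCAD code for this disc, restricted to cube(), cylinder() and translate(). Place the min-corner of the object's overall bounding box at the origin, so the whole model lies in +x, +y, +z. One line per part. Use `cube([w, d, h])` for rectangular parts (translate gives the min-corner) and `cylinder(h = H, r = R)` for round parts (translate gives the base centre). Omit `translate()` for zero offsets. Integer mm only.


translate([106, 106, 0]) cylinder(h = 41, r = 106);


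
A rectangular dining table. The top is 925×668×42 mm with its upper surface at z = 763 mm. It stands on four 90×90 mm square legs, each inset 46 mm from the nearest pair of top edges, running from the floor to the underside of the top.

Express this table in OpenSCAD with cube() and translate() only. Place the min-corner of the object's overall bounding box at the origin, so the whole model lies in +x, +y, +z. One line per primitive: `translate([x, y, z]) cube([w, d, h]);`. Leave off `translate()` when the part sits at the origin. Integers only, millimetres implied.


// leg_h = 763 - 42 = 721
translate([0, 0, 721]) cube([925, 668, 42]);
translate([46, 46, 0]) cube([90, 90, 721]);
translate([789, 46, 0]) cube([90, 90, 721]);
translate([46, 532, 0]) cube([90, 90, 721]);
translate([789, 532, 0]) cube([90, 90, 721]);


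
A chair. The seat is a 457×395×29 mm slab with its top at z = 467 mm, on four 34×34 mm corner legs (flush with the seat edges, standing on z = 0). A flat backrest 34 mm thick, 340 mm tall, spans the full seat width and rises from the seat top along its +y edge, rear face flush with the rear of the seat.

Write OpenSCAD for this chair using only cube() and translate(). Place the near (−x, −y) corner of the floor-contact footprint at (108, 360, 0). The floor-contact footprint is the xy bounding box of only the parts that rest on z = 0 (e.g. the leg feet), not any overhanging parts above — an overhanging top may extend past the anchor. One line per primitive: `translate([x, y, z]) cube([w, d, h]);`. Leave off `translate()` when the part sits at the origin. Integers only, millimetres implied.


translate([108, 360, 438]) cube([457, 395, 29]);
translate([108, 360, 0]) cube([34, 34, 438]);
translate([531, 360, 0]) cube([34, 34, 438]);
translate([108, 721, 0]) cube([34, 34, 438]);
translate([531, 721, 0]) cube([34, 34, 438]);
translate([108, 721, 467]) cube([457, 34, 340]);


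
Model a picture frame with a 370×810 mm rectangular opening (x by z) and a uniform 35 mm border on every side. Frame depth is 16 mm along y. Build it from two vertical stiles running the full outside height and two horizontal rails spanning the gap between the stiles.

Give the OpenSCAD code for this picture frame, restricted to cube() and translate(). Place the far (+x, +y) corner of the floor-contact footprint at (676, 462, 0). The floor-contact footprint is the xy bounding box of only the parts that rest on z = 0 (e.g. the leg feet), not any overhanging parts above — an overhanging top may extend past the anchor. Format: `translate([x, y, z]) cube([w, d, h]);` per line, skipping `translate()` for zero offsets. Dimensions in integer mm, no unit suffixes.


translate([236, 446, 0]) cube([35, 16, 880]);
translate([641, 446, 0]) cube([35, 16, 880]);
translate([271, 446, 0]) cube([370, 16, 35]);
translate([271, 446, 845]) cube([370, 16, 35]);


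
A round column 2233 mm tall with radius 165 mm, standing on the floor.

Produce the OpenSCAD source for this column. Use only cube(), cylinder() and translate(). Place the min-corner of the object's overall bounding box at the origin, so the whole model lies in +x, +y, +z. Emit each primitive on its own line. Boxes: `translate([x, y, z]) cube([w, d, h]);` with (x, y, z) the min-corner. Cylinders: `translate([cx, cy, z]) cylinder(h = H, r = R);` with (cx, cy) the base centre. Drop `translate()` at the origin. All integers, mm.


translate([165, 165, 0]) cylinder(h = 2233, r = 165);


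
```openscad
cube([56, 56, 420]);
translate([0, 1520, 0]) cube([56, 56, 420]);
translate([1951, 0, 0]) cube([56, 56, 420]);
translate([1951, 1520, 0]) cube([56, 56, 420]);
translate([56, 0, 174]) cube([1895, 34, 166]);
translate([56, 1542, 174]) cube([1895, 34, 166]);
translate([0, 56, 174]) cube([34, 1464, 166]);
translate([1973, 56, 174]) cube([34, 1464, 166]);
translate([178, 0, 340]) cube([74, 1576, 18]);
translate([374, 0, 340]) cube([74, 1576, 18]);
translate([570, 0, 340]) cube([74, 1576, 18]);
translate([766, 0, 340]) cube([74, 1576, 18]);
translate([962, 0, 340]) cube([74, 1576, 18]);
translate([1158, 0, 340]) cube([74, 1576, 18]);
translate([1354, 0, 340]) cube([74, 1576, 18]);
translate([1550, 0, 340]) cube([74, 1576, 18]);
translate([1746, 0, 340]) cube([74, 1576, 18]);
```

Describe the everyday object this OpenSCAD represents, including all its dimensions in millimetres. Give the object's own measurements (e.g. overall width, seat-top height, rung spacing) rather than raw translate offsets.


A bed frame 2007 mm long (x) by 1576 mm wide (y). Four 56×56 mm corner posts, 420 mm tall, at the corners of the footprint. Four rails of 34 mm thickness and 166 mm height run between adjacent posts with their undersides at z = 174 mm, their outer faces flush with the outside of the frame (the two x-running rails run between the posts' inner faces; the two y-running rails run between the posts' inner faces). 9 slats, each 74 mm wide (x) and 18 mm thick, lie across the top of the two x-running rails, running the full 1576 mm width of the frame in y; along x they sit between the end posts with a 122 mm gap after the −x posts and between neighbouring slats, leaving 131 mm before the +x posts.


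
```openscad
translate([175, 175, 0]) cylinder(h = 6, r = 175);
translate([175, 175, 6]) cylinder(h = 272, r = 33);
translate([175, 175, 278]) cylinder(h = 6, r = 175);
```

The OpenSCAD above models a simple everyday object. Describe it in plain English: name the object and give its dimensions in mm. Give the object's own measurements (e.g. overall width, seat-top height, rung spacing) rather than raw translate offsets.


A spool: two coaxial disc flanges of radius 175 mm and thickness 6 mm, joined by a core cylinder of radius 33 mm and height 272 mm. The lower flange rests on z = 0 and the three cylinders share a vertical axis.


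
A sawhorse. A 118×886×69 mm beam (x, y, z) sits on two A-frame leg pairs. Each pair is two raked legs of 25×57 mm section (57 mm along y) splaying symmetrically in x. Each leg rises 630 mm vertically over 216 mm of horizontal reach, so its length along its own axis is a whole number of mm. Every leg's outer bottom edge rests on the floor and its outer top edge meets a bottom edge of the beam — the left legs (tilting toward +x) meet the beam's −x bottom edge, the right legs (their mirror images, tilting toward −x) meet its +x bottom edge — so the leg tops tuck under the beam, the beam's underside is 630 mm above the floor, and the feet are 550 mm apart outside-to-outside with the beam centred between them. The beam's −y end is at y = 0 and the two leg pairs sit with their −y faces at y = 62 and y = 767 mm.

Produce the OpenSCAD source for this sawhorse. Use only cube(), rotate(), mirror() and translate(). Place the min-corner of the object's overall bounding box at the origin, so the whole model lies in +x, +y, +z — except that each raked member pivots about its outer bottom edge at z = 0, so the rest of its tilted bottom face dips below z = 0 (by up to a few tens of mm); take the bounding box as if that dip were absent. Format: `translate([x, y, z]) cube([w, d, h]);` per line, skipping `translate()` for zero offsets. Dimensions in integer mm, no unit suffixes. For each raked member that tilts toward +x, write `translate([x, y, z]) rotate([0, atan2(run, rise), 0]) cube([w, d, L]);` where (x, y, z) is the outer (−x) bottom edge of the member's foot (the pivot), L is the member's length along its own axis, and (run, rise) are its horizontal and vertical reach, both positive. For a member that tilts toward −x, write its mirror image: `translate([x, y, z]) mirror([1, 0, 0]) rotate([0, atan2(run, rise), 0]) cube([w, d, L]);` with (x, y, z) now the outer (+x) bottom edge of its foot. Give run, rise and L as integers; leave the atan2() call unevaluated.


// leg length = √(216² + 630²) = 666
// right-leg outer foot x = 2·216 + 118 = 550
// beam min-corner = (216, 0, 630)
translate([216, 0, 630]) cube([118, 886, 69]);
translate([0, 62, 0]) rotate([0, atan2(216, 630), 0]) cube([25, 57, 666]);
translate([550, 62, 0]) mirror([1, 0, 0]) rotate([0, atan2(216, 630), 0]) cube([25, 57, 666]);
translate([0, 767, 0]) rotate([0, atan2(216, 630), 0]) cube([25, 57, 666]);
translate([550, 767, 0]) mirror([1, 0, 0]) rotate([0, atan2(216, 630), 0]) cube([25, 57, 666]);


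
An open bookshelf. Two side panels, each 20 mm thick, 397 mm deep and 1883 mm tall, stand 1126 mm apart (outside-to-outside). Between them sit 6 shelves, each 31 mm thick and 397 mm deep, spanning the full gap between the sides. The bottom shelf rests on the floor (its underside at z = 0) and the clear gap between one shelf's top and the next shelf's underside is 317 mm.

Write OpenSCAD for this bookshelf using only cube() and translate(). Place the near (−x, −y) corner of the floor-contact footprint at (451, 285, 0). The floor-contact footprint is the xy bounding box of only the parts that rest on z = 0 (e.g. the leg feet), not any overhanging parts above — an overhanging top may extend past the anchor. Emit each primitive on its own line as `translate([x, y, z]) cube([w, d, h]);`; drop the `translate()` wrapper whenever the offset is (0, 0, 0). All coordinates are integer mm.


translate([451, 285, 0]) cube([20, 397, 1883]);
translate([1557, 285, 0]) cube([20, 397, 1883]);
translate([471, 285, 0]) cube([1086, 397, 31]);
translate([471, 285, 348]) cube([1086, 397, 31]);
translate([471, 285, 696]) cube([1086, 397, 31]);
translate([471, 285, 1044]) cube([1086, 397, 31]);
translate([471, 285, 1392]) cube([1086, 397, 31]);
translate([471, 285, 1740]) cube([1086, 397, 31]);
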